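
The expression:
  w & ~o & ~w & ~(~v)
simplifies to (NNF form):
False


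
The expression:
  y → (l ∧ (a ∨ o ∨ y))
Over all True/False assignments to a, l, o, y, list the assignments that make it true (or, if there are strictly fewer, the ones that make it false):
is false only for:
  a=False, l=False, o=False, y=True;
  a=False, l=False, o=True, y=True;
  a=True, l=False, o=False, y=True;
  a=True, l=False, o=True, y=True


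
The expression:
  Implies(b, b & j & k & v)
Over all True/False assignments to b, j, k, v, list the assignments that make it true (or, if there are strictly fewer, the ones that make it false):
is false only for:
  b=True, j=False, k=False, v=False;
  b=True, j=False, k=False, v=True;
  b=True, j=False, k=True, v=False;
  b=True, j=False, k=True, v=True;
  b=True, j=True, k=False, v=False;
  b=True, j=True, k=False, v=True;
  b=True, j=True, k=True, v=False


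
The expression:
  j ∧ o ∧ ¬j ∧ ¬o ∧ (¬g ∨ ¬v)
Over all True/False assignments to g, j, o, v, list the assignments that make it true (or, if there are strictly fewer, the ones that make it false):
is never true.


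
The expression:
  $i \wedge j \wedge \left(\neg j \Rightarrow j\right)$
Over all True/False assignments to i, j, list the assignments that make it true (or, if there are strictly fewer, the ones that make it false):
is true only for:
  i=True, j=True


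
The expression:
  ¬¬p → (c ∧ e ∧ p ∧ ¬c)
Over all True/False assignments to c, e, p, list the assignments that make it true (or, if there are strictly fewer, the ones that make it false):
is true only for:
  c=False, e=False, p=False;
  c=False, e=True, p=False;
  c=True, e=False, p=False;
  c=True, e=True, p=False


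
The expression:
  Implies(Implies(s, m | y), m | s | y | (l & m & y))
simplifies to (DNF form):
m | s | y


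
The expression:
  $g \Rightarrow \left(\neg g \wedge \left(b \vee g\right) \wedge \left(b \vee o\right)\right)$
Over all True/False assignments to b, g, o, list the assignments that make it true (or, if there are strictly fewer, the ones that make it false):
is true only for:
  b=False, g=False, o=False;
  b=False, g=False, o=True;
  b=True, g=False, o=False;
  b=True, g=False, o=True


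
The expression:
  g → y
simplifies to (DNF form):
y ∨ ¬g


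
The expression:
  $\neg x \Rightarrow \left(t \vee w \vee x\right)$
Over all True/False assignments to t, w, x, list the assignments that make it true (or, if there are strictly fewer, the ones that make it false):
is false only for:
  t=False, w=False, x=False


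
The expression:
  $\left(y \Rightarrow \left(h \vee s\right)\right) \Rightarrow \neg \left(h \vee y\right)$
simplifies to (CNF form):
$\neg h \wedge \left(\neg s \vee \neg y\right)$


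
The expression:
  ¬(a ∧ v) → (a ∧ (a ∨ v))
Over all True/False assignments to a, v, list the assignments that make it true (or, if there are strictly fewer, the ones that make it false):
is true only for:
  a=True, v=False;
  a=True, v=True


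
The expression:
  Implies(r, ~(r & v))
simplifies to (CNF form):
~r | ~v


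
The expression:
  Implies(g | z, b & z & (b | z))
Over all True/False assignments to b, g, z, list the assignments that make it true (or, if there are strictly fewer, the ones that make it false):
is true only for:
  b=False, g=False, z=False;
  b=True, g=False, z=False;
  b=True, g=False, z=True;
  b=True, g=True, z=True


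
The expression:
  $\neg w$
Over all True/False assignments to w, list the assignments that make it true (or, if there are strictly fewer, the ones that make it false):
is true only for:
  w=False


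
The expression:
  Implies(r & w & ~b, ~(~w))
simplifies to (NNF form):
True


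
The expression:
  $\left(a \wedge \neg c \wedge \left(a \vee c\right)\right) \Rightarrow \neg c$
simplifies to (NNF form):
$\text{True}$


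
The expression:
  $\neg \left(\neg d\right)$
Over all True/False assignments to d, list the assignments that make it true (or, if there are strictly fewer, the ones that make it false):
is true only for:
  d=True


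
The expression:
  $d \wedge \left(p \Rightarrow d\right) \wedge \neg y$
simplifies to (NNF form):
$d \wedge \neg y$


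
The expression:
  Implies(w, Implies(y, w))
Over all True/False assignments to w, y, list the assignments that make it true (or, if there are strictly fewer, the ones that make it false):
is always true.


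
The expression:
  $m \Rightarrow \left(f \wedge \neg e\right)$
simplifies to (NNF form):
$\left(f \wedge \neg e\right) \vee \neg m$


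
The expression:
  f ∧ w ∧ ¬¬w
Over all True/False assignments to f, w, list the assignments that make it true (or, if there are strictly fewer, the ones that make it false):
is true only for:
  f=True, w=True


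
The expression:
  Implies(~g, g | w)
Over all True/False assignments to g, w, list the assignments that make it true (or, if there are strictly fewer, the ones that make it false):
is false only for:
  g=False, w=False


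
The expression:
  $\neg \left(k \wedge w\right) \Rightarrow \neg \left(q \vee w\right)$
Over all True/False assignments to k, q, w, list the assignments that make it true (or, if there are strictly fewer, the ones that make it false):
is true only for:
  k=False, q=False, w=False;
  k=True, q=False, w=False;
  k=True, q=False, w=True;
  k=True, q=True, w=True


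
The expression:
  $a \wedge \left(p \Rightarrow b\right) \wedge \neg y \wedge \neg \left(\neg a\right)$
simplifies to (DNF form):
$\left(a \wedge b \wedge \neg y\right) \vee \left(a \wedge \neg p \wedge \neg y\right)$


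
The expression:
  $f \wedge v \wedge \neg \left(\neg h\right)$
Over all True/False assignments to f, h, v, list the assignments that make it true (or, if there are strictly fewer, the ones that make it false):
is true only for:
  f=True, h=True, v=True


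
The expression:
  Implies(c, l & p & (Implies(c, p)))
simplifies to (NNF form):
~c | (l & p)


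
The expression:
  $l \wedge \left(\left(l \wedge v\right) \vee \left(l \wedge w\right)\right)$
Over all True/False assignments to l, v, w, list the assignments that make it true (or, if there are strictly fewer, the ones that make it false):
is true only for:
  l=True, v=False, w=True;
  l=True, v=True, w=False;
  l=True, v=True, w=True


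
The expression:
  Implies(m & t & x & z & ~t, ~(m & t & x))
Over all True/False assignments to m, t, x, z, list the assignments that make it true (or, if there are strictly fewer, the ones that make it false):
is always true.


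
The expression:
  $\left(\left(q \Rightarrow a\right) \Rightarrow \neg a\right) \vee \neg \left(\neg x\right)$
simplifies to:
$x \vee \neg a$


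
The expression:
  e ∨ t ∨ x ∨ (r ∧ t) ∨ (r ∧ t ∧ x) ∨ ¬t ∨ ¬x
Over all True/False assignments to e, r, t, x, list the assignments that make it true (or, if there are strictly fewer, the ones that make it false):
is always true.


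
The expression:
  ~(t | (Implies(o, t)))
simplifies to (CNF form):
o & ~t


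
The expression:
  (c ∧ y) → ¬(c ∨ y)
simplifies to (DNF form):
¬c ∨ ¬y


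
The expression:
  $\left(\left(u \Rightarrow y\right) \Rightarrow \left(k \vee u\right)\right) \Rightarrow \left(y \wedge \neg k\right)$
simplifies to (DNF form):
$\left(y \wedge \neg k\right) \vee \left(\neg k \wedge \neg u\right)$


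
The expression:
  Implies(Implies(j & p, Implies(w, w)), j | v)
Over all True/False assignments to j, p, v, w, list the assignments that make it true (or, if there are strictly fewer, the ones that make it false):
is false only for:
  j=False, p=False, v=False, w=False;
  j=False, p=False, v=False, w=True;
  j=False, p=True, v=False, w=False;
  j=False, p=True, v=False, w=True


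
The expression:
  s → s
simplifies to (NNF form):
True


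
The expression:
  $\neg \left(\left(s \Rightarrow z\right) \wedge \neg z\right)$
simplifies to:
$s \vee z$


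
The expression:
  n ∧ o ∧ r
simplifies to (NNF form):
n ∧ o ∧ r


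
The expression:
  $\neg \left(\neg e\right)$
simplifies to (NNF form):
$e$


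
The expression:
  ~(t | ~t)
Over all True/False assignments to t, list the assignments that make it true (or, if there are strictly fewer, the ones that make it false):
is never true.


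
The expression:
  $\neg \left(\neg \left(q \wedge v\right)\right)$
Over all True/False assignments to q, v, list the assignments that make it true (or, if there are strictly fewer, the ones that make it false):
is true only for:
  q=True, v=True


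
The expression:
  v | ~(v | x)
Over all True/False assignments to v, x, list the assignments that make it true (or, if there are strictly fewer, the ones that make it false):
is false only for:
  v=False, x=True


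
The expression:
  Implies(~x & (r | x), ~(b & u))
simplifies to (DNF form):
x | ~b | ~r | ~u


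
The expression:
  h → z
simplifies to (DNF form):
z ∨ ¬h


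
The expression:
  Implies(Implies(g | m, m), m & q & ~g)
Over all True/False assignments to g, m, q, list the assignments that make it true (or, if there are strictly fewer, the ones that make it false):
is true only for:
  g=False, m=True, q=True;
  g=True, m=False, q=False;
  g=True, m=False, q=True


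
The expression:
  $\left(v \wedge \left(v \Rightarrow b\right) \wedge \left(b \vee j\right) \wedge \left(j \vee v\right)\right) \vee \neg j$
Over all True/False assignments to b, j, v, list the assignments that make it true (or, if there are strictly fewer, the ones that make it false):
is false only for:
  b=False, j=True, v=False;
  b=False, j=True, v=True;
  b=True, j=True, v=False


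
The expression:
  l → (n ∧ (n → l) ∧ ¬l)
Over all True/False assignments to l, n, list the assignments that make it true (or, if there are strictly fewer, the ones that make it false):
is true only for:
  l=False, n=False;
  l=False, n=True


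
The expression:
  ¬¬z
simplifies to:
z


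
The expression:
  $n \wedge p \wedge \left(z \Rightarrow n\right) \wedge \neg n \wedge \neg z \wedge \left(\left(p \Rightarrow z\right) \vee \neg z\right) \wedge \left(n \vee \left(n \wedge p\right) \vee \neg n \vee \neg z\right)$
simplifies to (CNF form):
$\text{False}$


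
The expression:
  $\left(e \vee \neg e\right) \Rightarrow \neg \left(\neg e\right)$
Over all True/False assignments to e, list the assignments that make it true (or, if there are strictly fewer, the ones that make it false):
is true only for:
  e=True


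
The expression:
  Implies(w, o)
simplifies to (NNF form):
o | ~w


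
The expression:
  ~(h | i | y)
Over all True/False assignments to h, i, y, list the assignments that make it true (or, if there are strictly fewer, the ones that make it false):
is true only for:
  h=False, i=False, y=False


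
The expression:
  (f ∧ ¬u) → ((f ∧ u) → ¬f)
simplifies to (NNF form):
True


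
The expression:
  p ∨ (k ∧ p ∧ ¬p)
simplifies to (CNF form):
p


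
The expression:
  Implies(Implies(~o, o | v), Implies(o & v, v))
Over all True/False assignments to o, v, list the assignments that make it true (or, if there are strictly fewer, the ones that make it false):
is always true.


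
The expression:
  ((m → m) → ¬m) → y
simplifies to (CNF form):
m ∨ y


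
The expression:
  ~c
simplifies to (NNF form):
~c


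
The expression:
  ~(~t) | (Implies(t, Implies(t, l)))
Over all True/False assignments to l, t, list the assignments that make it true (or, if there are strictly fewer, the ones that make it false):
is always true.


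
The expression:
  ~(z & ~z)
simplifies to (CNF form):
True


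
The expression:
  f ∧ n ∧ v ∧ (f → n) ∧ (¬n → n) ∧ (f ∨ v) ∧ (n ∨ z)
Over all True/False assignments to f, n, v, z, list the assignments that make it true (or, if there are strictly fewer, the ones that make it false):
is true only for:
  f=True, n=True, v=True, z=False;
  f=True, n=True, v=True, z=True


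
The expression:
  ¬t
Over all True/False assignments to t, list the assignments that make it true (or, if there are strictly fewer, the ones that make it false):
is true only for:
  t=False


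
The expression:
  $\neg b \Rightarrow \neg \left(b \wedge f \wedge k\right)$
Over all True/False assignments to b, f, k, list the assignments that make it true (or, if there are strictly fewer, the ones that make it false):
is always true.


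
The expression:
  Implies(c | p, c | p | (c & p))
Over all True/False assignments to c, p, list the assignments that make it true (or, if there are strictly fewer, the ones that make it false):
is always true.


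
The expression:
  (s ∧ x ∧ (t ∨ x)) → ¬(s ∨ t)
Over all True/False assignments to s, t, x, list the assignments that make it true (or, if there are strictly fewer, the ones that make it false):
is false only for:
  s=True, t=False, x=True;
  s=True, t=True, x=True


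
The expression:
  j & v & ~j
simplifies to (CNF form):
False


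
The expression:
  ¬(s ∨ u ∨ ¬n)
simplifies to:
n ∧ ¬s ∧ ¬u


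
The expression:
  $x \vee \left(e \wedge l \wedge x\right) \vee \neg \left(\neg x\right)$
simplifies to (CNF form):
$x$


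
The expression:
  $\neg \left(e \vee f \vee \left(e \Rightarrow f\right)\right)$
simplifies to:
$\text{False}$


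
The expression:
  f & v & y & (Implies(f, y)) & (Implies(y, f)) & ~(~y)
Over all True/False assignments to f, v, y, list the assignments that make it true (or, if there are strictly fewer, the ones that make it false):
is true only for:
  f=True, v=True, y=True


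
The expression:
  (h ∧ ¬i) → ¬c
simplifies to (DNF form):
i ∨ ¬c ∨ ¬h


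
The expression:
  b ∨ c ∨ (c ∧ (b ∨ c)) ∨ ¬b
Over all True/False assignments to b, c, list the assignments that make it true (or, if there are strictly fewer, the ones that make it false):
is always true.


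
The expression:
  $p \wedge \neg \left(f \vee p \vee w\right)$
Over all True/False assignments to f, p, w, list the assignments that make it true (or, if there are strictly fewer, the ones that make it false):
is never true.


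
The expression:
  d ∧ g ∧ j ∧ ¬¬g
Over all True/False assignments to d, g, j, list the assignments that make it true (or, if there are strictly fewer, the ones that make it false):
is true only for:
  d=True, g=True, j=True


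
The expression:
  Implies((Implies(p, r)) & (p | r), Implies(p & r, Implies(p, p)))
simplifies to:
True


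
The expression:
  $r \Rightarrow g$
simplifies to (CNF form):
$g \vee \neg r$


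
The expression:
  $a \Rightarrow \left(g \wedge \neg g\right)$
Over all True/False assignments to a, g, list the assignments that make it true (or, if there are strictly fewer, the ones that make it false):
is true only for:
  a=False, g=False;
  a=False, g=True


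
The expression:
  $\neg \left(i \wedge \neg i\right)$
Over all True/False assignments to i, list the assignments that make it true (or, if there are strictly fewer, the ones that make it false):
is always true.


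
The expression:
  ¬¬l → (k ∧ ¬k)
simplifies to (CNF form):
¬l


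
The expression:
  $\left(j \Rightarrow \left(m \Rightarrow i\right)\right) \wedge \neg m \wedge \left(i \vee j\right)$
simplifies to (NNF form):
$\neg m \wedge \left(i \vee j\right)$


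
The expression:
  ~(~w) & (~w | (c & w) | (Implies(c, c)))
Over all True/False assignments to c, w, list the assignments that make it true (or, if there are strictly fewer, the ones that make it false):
is true only for:
  c=False, w=True;
  c=True, w=True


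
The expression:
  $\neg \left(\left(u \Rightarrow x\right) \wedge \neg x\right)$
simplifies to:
$u \vee x$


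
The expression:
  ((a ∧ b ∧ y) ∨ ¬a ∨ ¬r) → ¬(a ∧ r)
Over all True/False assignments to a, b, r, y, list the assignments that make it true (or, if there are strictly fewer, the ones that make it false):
is false only for:
  a=True, b=True, r=True, y=True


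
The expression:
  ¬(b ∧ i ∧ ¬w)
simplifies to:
w ∨ ¬b ∨ ¬i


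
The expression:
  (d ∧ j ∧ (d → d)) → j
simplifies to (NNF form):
True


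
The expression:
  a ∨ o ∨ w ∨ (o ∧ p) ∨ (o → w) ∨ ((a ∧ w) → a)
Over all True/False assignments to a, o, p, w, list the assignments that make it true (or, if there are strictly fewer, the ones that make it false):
is always true.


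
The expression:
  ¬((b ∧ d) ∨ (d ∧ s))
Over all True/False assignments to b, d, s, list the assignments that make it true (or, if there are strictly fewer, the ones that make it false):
is false only for:
  b=False, d=True, s=True;
  b=True, d=True, s=False;
  b=True, d=True, s=True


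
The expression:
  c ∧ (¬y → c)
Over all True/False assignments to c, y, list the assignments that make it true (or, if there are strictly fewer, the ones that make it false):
is true only for:
  c=True, y=False;
  c=True, y=True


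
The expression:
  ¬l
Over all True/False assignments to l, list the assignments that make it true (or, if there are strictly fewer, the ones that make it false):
is true only for:
  l=False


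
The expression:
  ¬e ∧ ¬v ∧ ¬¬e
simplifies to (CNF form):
False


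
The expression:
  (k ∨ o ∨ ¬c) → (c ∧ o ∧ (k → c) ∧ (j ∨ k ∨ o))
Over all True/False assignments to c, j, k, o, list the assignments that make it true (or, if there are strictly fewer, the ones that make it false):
is true only for:
  c=True, j=False, k=False, o=False;
  c=True, j=False, k=False, o=True;
  c=True, j=False, k=True, o=True;
  c=True, j=True, k=False, o=False;
  c=True, j=True, k=False, o=True;
  c=True, j=True, k=True, o=True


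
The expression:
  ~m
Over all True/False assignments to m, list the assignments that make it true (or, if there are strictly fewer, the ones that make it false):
is true only for:
  m=False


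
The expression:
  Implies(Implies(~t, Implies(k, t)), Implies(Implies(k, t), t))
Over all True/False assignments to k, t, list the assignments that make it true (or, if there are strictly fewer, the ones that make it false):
is false only for:
  k=False, t=False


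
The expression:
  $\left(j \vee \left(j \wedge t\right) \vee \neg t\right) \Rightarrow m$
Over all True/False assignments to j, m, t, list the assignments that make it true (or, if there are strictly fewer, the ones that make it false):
is false only for:
  j=False, m=False, t=False;
  j=True, m=False, t=False;
  j=True, m=False, t=True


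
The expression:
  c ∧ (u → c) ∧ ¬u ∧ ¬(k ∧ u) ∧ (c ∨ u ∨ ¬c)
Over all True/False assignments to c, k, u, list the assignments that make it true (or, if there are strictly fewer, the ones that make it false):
is true only for:
  c=True, k=False, u=False;
  c=True, k=True, u=False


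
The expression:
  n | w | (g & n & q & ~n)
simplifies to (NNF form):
n | w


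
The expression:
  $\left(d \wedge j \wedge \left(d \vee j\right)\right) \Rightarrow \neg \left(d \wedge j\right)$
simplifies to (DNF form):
$\neg d \vee \neg j$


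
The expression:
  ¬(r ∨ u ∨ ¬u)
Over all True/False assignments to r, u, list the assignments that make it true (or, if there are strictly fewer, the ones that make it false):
is never true.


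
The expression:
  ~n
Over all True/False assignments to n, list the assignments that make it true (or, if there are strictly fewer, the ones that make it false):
is true only for:
  n=False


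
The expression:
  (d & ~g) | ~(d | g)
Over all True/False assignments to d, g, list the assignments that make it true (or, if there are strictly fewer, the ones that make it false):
is true only for:
  d=False, g=False;
  d=True, g=False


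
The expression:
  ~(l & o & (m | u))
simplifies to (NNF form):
~l | ~o | (~m & ~u)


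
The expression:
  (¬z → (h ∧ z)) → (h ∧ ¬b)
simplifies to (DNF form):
(h ∧ ¬b) ∨ ¬z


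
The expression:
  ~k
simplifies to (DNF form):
~k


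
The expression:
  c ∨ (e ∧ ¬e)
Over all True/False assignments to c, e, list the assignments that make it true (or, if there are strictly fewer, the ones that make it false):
is true only for:
  c=True, e=False;
  c=True, e=True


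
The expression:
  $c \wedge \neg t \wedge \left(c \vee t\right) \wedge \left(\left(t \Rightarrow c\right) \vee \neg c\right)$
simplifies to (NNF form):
$c \wedge \neg t$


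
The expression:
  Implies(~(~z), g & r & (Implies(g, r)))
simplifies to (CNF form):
(g | ~z) & (r | ~z)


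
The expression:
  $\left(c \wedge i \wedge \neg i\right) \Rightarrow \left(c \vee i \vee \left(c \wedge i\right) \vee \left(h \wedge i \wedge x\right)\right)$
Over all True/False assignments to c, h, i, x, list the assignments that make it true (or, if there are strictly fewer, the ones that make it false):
is always true.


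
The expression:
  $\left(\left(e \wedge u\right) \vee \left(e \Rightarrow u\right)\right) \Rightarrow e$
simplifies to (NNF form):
$e$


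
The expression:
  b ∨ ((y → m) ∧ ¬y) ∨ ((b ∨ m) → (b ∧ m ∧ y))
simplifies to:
b ∨ ¬m ∨ ¬y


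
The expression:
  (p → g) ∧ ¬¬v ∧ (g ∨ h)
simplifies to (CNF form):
v ∧ (g ∨ h) ∧ (g ∨ ¬p)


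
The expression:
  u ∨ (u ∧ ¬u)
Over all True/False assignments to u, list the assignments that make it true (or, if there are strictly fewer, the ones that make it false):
is true only for:
  u=True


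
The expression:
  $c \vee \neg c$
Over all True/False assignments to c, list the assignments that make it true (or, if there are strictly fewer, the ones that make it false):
is always true.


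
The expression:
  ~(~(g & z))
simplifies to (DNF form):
g & z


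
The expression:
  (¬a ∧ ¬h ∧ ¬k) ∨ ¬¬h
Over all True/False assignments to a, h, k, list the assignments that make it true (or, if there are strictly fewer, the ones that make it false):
is false only for:
  a=False, h=False, k=True;
  a=True, h=False, k=False;
  a=True, h=False, k=True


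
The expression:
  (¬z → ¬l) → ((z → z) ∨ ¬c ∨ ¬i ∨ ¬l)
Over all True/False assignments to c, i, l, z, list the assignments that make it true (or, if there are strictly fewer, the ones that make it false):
is always true.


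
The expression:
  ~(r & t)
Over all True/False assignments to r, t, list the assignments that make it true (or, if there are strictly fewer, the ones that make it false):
is false only for:
  r=True, t=True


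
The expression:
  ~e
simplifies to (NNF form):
~e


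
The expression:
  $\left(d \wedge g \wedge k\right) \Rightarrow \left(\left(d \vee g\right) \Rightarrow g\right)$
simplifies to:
$\text{True}$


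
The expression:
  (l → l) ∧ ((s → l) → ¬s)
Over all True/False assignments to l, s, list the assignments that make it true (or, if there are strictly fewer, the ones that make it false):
is false only for:
  l=True, s=True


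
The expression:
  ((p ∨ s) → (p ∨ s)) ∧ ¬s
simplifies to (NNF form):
¬s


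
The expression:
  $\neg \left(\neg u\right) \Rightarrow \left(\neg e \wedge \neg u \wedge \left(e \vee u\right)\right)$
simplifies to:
$\neg u$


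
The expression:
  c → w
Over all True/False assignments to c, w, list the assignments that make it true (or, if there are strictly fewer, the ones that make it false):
is false only for:
  c=True, w=False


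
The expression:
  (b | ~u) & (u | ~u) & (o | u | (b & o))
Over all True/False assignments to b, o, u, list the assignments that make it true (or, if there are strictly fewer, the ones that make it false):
is true only for:
  b=False, o=True, u=False;
  b=True, o=False, u=True;
  b=True, o=True, u=False;
  b=True, o=True, u=True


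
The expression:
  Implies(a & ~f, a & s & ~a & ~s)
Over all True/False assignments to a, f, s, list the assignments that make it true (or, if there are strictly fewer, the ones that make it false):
is false only for:
  a=True, f=False, s=False;
  a=True, f=False, s=True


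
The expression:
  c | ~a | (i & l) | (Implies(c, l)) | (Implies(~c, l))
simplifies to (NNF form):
True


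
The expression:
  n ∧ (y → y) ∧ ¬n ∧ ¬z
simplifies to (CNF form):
False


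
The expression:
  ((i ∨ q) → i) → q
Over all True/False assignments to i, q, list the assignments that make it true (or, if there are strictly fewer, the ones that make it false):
is true only for:
  i=False, q=True;
  i=True, q=True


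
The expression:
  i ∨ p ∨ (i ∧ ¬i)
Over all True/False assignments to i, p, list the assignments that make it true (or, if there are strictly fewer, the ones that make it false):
is false only for:
  i=False, p=False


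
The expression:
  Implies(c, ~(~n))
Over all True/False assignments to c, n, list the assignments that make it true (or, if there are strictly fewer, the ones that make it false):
is false only for:
  c=True, n=False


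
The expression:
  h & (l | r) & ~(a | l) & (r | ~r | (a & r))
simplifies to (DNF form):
h & r & ~a & ~l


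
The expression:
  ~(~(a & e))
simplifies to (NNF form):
a & e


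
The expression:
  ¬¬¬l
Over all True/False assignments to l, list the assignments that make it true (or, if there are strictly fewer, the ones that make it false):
is true only for:
  l=False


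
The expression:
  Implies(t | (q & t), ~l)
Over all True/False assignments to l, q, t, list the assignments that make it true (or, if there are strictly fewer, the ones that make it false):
is false only for:
  l=True, q=False, t=True;
  l=True, q=True, t=True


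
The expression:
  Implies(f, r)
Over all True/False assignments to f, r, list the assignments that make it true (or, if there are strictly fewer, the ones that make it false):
is false only for:
  f=True, r=False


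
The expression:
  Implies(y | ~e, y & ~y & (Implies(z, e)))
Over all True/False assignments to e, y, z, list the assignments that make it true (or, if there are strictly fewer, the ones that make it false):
is true only for:
  e=True, y=False, z=False;
  e=True, y=False, z=True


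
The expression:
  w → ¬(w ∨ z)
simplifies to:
¬w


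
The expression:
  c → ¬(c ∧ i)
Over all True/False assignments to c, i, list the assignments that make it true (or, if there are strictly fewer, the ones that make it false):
is false only for:
  c=True, i=True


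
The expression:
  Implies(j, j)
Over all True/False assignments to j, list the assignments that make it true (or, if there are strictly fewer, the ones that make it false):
is always true.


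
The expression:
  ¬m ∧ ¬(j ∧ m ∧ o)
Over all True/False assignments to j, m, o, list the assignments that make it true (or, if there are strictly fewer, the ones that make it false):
is true only for:
  j=False, m=False, o=False;
  j=False, m=False, o=True;
  j=True, m=False, o=False;
  j=True, m=False, o=True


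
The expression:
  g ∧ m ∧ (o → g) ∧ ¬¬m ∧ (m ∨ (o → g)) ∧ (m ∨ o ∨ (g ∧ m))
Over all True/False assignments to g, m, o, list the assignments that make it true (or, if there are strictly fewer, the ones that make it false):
is true only for:
  g=True, m=True, o=False;
  g=True, m=True, o=True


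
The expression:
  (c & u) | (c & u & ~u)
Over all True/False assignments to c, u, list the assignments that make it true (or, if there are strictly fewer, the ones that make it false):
is true only for:
  c=True, u=True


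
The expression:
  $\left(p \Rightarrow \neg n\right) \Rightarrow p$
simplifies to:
$p$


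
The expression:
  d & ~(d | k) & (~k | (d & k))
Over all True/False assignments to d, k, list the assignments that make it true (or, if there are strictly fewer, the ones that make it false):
is never true.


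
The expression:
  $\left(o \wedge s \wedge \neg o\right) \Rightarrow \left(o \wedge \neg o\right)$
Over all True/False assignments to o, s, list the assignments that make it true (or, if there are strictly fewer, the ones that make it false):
is always true.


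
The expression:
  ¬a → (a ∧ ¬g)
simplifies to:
a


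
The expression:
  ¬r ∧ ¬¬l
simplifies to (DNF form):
l ∧ ¬r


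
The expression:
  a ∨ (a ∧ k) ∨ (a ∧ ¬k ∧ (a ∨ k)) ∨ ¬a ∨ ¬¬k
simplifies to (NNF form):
True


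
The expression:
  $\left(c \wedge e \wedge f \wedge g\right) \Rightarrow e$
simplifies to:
$\text{True}$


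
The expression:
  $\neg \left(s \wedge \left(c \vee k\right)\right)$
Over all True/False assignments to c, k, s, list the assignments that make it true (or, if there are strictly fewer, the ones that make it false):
is false only for:
  c=False, k=True, s=True;
  c=True, k=False, s=True;
  c=True, k=True, s=True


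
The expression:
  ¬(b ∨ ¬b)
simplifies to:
False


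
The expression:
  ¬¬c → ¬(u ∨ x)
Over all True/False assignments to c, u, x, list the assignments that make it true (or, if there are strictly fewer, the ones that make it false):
is false only for:
  c=True, u=False, x=True;
  c=True, u=True, x=False;
  c=True, u=True, x=True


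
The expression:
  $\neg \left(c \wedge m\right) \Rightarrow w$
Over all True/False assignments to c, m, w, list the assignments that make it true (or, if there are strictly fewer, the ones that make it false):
is false only for:
  c=False, m=False, w=False;
  c=False, m=True, w=False;
  c=True, m=False, w=False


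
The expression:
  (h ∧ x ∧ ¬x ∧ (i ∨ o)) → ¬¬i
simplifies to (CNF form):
True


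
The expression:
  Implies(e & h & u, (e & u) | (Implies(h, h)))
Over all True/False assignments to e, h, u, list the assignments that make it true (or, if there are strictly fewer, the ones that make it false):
is always true.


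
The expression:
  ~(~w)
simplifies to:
w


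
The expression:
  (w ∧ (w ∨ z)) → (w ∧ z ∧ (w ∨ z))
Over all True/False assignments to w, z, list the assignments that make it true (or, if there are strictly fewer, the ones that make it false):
is false only for:
  w=True, z=False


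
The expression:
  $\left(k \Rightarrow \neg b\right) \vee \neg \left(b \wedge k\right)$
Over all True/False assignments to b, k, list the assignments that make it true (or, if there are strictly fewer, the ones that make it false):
is false only for:
  b=True, k=True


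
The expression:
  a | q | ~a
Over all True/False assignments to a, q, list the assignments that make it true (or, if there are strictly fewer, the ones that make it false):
is always true.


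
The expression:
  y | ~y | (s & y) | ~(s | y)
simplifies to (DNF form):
True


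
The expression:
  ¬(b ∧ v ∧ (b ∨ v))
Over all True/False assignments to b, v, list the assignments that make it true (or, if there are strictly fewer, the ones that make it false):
is false only for:
  b=True, v=True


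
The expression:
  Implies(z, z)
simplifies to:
True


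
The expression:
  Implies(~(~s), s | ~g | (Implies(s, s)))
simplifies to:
True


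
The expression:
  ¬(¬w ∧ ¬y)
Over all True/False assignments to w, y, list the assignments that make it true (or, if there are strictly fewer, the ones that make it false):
is false only for:
  w=False, y=False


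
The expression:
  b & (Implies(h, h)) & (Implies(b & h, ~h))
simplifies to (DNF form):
b & ~h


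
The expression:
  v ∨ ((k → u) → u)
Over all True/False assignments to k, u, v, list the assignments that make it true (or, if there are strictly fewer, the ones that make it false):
is false only for:
  k=False, u=False, v=False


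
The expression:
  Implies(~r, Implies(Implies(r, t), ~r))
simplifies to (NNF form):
True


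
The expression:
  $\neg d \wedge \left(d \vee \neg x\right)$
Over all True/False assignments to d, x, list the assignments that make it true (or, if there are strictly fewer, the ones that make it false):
is true only for:
  d=False, x=False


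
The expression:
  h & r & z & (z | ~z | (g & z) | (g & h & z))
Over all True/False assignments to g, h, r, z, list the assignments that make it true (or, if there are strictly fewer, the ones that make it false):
is true only for:
  g=False, h=True, r=True, z=True;
  g=True, h=True, r=True, z=True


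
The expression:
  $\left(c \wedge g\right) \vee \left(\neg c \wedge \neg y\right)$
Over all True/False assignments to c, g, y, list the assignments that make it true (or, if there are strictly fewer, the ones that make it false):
is true only for:
  c=False, g=False, y=False;
  c=False, g=True, y=False;
  c=True, g=True, y=False;
  c=True, g=True, y=True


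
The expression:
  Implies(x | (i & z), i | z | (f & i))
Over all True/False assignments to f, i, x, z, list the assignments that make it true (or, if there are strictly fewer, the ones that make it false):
is false only for:
  f=False, i=False, x=True, z=False;
  f=True, i=False, x=True, z=False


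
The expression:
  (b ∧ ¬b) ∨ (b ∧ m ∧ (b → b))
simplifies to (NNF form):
b ∧ m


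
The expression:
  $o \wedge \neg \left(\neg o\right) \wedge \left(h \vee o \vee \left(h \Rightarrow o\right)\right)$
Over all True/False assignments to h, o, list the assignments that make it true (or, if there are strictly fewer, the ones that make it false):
is true only for:
  h=False, o=True;
  h=True, o=True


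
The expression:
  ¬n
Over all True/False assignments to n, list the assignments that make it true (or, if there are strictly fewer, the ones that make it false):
is true only for:
  n=False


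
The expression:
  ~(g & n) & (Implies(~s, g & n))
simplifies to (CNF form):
s & (~g | ~n)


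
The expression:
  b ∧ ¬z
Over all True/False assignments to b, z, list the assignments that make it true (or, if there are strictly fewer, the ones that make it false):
is true only for:
  b=True, z=False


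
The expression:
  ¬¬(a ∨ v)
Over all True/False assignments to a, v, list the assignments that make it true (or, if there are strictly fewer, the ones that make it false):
is false only for:
  a=False, v=False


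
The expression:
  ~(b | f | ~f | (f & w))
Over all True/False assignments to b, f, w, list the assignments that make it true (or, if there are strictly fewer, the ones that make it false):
is never true.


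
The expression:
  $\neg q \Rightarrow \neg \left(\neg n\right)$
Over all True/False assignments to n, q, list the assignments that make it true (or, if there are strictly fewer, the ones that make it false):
is false only for:
  n=False, q=False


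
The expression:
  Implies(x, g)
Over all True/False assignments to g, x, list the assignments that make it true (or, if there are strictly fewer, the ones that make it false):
is false only for:
  g=False, x=True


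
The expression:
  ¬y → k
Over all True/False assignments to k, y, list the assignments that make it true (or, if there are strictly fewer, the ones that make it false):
is false only for:
  k=False, y=False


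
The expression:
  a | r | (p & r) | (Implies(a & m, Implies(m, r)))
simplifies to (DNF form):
True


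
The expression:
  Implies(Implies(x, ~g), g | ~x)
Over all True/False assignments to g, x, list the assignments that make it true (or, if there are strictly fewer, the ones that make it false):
is false only for:
  g=False, x=True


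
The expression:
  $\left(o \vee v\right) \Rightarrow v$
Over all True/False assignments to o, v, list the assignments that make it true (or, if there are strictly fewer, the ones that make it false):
is false only for:
  o=True, v=False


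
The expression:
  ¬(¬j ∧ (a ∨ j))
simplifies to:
j ∨ ¬a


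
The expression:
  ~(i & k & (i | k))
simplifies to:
~i | ~k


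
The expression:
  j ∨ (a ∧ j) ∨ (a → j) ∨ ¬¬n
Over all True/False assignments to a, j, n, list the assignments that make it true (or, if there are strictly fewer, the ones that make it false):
is false only for:
  a=True, j=False, n=False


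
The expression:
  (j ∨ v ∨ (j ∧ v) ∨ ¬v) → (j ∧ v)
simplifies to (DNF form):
j ∧ v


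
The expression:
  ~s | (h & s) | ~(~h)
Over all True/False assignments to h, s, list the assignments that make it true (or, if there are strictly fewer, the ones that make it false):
is false only for:
  h=False, s=True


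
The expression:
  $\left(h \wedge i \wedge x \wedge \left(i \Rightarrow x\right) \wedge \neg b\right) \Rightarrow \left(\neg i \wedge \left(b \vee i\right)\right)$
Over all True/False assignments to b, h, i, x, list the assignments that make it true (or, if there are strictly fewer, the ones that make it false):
is false only for:
  b=False, h=True, i=True, x=True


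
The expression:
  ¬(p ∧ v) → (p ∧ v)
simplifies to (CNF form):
p ∧ v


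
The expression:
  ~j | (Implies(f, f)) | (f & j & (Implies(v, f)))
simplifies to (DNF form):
True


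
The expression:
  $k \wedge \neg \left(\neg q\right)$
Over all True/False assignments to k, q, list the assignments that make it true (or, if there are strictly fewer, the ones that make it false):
is true only for:
  k=True, q=True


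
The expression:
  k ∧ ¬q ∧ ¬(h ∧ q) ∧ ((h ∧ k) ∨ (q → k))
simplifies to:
k ∧ ¬q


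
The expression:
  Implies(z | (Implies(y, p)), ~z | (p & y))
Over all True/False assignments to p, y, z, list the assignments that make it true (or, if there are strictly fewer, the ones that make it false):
is false only for:
  p=False, y=False, z=True;
  p=False, y=True, z=True;
  p=True, y=False, z=True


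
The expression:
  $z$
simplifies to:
$z$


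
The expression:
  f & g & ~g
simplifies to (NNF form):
False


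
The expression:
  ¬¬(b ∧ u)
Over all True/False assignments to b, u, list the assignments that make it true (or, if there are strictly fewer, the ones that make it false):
is true only for:
  b=True, u=True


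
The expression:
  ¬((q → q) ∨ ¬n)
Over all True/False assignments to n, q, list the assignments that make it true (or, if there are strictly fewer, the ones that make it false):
is never true.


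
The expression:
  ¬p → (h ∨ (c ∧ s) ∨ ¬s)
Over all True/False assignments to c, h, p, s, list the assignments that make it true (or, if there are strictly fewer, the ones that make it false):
is false only for:
  c=False, h=False, p=False, s=True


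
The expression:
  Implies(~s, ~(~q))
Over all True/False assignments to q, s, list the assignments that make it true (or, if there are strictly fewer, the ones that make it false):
is false only for:
  q=False, s=False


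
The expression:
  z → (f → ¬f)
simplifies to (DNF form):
¬f ∨ ¬z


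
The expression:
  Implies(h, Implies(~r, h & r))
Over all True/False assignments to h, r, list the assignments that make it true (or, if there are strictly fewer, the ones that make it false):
is false only for:
  h=True, r=False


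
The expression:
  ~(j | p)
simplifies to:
~j & ~p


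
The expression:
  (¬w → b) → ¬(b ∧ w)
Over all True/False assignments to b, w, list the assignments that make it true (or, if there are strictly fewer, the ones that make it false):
is false only for:
  b=True, w=True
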